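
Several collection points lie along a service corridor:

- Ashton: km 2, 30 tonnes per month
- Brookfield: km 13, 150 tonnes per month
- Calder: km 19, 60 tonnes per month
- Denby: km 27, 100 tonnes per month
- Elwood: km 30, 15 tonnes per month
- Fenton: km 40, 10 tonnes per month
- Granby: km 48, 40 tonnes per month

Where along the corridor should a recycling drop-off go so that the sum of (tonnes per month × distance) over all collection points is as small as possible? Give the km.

x = 19

For a sum of weighted absolute distances on a line, the optimum is the weighted median (not the mean). Total weight W = 405; half-weight = 202.5.
Sort by position and accumulate weight:
  km 2 (Ashton, w=30) → cum 30
  km 13 (Brookfield, w=150) → cum 180
  km 19 (Calder, w=60) → cum 240  ≥ 202.5 → median here
  km 27 (Denby, w=100) → cum 340
  km 30 (Elwood, w=15) → cum 355
  km 40 (Fenton, w=10) → cum 365
  km 48 (Granby, w=40) → cum 405
Optimal location: km 19.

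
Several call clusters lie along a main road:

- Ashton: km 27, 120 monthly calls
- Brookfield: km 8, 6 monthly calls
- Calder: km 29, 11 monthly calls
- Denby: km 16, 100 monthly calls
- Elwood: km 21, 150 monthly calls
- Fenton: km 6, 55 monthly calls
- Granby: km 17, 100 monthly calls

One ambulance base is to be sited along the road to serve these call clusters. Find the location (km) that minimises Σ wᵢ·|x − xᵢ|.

x = 21

For a sum of weighted absolute distances on a line, the optimum is the weighted median (not the mean). Total weight W = 542; half-weight = 271.
Sort by position and accumulate weight:
  km 6 (Fenton, w=55) → cum 55
  km 8 (Brookfield, w=6) → cum 61
  km 16 (Denby, w=100) → cum 161
  km 17 (Granby, w=100) → cum 261
  km 21 (Elwood, w=150) → cum 411  ≥ 271 → median here
  km 27 (Ashton, w=120) → cum 531
  km 29 (Calder, w=11) → cum 542
Optimal location: km 21.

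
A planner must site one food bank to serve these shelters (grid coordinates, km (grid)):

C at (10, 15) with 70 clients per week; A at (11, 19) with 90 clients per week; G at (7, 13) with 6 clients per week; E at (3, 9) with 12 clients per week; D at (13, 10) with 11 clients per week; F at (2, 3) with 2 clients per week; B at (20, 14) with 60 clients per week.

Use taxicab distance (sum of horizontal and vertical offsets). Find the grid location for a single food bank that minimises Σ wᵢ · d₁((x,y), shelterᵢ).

Manhattan distance separates: Σwᵢ(|x−xᵢ|+|y−yᵢ|) = Σwᵢ|x−xᵢ| + Σwᵢ|y−yᵢ|, so x and y are optimised independently as 1-D weighted medians.
Total weight W = 251; half = 125.5.
x-coordinate, sorted with cumulative weight:
  x=2 (F, w=2) cum 2
  x=3 (E, w=12) cum 14
  x=7 (G, w=6) cum 20
  x=10 (C, w=70) cum 90
  x=11 (A, w=90) cum 180  ← median
  x=13 (D, w=11) cum 191
  x=20 (B, w=60) cum 251
⇒ x* = 11
y-coordinate, sorted with cumulative weight:
  y=3 (F, w=2) cum 2
  y=9 (E, w=12) cum 14
  y=10 (D, w=11) cum 25
  y=13 (G, w=6) cum 31
  y=14 (B, w=60) cum 91
  y=15 (C, w=70) cum 161  ← median
  y=19 (A, w=90) cum 251
⇒ y* = 15

(11, 15)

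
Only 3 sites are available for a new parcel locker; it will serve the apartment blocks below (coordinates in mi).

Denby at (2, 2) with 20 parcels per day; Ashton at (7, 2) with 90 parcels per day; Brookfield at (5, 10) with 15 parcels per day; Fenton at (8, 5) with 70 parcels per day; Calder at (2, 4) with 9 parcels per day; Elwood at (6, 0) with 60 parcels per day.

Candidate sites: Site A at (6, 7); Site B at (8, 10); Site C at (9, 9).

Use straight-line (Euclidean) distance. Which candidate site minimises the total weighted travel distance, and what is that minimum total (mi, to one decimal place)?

Total weighted distance at each candidate:
  Site A (6, 7): total = 1297.4
  Site B (8, 10): total = 2008.9
  Site C (9, 9): total = 1850.3
Minimum is at Site A with total 1297.4 mi.

Site A, total 1297.4 mi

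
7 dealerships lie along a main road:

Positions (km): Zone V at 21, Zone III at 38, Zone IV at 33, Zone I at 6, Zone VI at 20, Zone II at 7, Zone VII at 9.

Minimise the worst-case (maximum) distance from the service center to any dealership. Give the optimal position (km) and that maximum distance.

location 22, max distance 16

The 1-center on a line is the midpoint of the two extreme points: leftmost at 6, rightmost at 38.
Optimal location = (6 + 38)/2 = 22; maximum distance = (38 − 6)/2 = 16.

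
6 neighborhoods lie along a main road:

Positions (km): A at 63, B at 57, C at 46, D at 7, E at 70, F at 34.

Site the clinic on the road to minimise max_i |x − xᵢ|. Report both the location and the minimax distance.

location 38.5, max distance 31.5

The 1-center on a line is the midpoint of the two extreme points: leftmost at 7, rightmost at 70.
Optimal location = (7 + 70)/2 = 38.5; maximum distance = (70 − 7)/2 = 31.5.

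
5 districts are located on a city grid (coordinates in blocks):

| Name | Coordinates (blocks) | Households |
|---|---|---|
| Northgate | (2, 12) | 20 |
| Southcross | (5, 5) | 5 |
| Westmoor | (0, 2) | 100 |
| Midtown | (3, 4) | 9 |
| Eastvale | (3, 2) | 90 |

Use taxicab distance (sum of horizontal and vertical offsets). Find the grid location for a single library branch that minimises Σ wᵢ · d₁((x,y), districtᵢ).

Manhattan distance separates: Σwᵢ(|x−xᵢ|+|y−yᵢ|) = Σwᵢ|x−xᵢ| + Σwᵢ|y−yᵢ|, so x and y are optimised independently as 1-D weighted medians.
Total weight W = 224; half = 112.
x-coordinate, sorted with cumulative weight:
  x=0 (Westmoor, w=100) cum 100
  x=2 (Northgate, w=20) cum 120  ← median
  x=3 (Midtown, w=9) cum 129
  x=3 (Eastvale, w=90) cum 219
  x=5 (Southcross, w=5) cum 224
⇒ x* = 2
y-coordinate, sorted with cumulative weight:
  y=2 (Westmoor, w=100) cum 100
  y=2 (Eastvale, w=90) cum 190  ← median
  y=4 (Midtown, w=9) cum 199
  y=5 (Southcross, w=5) cum 204
  y=12 (Northgate, w=20) cum 224
⇒ y* = 2

(2, 2)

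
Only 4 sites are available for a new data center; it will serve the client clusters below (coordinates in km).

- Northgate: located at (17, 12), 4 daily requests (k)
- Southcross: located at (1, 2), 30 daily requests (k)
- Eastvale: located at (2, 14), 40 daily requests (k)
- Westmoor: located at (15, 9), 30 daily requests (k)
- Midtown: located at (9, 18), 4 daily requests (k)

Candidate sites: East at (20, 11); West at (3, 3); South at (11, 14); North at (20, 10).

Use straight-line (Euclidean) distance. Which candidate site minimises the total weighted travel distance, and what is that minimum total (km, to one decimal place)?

West, total 1042.6 km

Total weighted distance at each candidate:
  East (20, 11): total = 1587.0
  West (3, 3): total = 1042.6
  South (11, 14): total = 1063.9
  North (20, 10): total = 1577.8
Minimum is at West with total 1042.6 km.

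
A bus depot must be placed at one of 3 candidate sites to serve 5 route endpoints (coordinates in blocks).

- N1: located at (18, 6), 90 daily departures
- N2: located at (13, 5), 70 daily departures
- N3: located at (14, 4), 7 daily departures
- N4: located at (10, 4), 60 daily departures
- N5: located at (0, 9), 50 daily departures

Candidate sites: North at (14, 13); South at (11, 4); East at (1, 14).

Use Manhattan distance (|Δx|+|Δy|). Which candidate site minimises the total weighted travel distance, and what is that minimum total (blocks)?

South, total 1901 blocks

Total weighted distance at each candidate:
  North (14, 13): total = 3363
  South (11, 4): total = 1901
  East (1, 14): total = 5321
Minimum is at South with total 1901 blocks.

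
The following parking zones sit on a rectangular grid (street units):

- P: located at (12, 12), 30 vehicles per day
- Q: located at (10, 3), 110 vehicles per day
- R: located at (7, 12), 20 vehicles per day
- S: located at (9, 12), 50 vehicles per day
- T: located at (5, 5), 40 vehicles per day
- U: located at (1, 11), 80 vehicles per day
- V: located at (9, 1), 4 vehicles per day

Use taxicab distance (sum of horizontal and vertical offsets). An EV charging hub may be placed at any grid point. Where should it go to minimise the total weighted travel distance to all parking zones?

Manhattan distance separates: Σwᵢ(|x−xᵢ|+|y−yᵢ|) = Σwᵢ|x−xᵢ| + Σwᵢ|y−yᵢ|, so x and y are optimised independently as 1-D weighted medians.
Total weight W = 334; half = 167.
x-coordinate, sorted with cumulative weight:
  x=1 (U, w=80) cum 80
  x=5 (T, w=40) cum 120
  x=7 (R, w=20) cum 140
  x=9 (S, w=50) cum 190  ← median
  x=9 (V, w=4) cum 194
  x=10 (Q, w=110) cum 304
  x=12 (P, w=30) cum 334
⇒ x* = 9
y-coordinate, sorted with cumulative weight:
  y=1 (V, w=4) cum 4
  y=3 (Q, w=110) cum 114
  y=5 (T, w=40) cum 154
  y=11 (U, w=80) cum 234  ← median
  y=12 (P, w=30) cum 264
  y=12 (R, w=20) cum 284
  y=12 (S, w=50) cum 334
⇒ y* = 11

(9, 11)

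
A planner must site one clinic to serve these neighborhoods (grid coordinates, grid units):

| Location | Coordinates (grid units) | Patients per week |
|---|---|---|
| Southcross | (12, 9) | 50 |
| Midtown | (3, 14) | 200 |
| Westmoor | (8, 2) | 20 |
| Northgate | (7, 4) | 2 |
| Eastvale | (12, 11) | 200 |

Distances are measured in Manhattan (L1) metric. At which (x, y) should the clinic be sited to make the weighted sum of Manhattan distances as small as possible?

(12, 11)

Manhattan distance separates: Σwᵢ(|x−xᵢ|+|y−yᵢ|) = Σwᵢ|x−xᵢ| + Σwᵢ|y−yᵢ|, so x and y are optimised independently as 1-D weighted medians.
Total weight W = 472; half = 236.
x-coordinate, sorted with cumulative weight:
  x=3 (Midtown, w=200) cum 200
  x=7 (Northgate, w=2) cum 202
  x=8 (Westmoor, w=20) cum 222
  x=12 (Southcross, w=50) cum 272  ← median
  x=12 (Eastvale, w=200) cum 472
⇒ x* = 12
y-coordinate, sorted with cumulative weight:
  y=2 (Westmoor, w=20) cum 20
  y=4 (Northgate, w=2) cum 22
  y=9 (Southcross, w=50) cum 72
  y=11 (Eastvale, w=200) cum 272  ← median
  y=14 (Midtown, w=200) cum 472
⇒ y* = 11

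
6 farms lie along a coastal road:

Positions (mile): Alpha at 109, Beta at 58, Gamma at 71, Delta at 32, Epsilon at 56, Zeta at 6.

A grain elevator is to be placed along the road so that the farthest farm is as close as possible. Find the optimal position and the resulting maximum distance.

location 57.5, max distance 51.5

The 1-center on a line is the midpoint of the two extreme points: leftmost at 6, rightmost at 109.
Optimal location = (6 + 109)/2 = 57.5; maximum distance = (109 − 6)/2 = 51.5.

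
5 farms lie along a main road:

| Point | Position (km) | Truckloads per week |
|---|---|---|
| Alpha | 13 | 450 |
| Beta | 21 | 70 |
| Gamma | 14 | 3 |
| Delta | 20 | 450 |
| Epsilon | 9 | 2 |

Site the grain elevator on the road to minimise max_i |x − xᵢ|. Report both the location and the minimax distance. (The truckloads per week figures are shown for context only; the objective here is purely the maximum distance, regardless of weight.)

The 1-center on a line is the midpoint of the two extreme points: leftmost at 9, rightmost at 21.
Optimal location = (9 + 21)/2 = 15; maximum distance = (21 − 9)/2 = 6.

location 15, max distance 6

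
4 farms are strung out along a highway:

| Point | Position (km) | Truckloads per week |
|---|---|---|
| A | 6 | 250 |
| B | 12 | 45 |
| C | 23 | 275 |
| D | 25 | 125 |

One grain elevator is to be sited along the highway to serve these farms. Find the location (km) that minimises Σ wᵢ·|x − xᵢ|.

x = 23

For a sum of weighted absolute distances on a line, the optimum is the weighted median (not the mean). Total weight W = 695; half-weight = 347.5.
Sort by position and accumulate weight:
  km 6 (A, w=250) → cum 250
  km 12 (B, w=45) → cum 295
  km 23 (C, w=275) → cum 570  ≥ 347.5 → median here
  km 25 (D, w=125) → cum 695
Optimal location: km 23.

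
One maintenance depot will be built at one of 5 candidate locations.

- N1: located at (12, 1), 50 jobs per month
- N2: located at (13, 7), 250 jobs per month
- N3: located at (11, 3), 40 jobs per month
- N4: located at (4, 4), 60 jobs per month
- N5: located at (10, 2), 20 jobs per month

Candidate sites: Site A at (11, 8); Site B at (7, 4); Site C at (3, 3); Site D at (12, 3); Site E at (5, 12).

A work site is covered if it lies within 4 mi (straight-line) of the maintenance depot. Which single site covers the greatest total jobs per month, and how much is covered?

Site A, covering 250

Coverage radius r = 4 mi; a point is covered iff (Δx)²+(Δy)² ≤ 4² = 16.
  Site A (11, 8): covers {N2} → 250
  Site B (7, 4): covers {N4, N5} → 80
  Site C (3, 3): covers {N4} → 60
  Site D (12, 3): covers {N1, N3, N5} → 110
  Site E (5, 12): covers {none} → 0
Maximum coverage at Site A: 250 jobs per month.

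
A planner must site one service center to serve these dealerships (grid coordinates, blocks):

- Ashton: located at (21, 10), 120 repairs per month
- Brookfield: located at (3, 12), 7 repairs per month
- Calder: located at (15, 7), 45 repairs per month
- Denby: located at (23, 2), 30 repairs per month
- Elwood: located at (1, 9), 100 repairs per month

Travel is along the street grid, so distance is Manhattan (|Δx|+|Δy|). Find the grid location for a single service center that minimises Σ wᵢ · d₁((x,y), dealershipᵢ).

Manhattan distance separates: Σwᵢ(|x−xᵢ|+|y−yᵢ|) = Σwᵢ|x−xᵢ| + Σwᵢ|y−yᵢ|, so x and y are optimised independently as 1-D weighted medians.
Total weight W = 302; half = 151.
x-coordinate, sorted with cumulative weight:
  x=1 (Elwood, w=100) cum 100
  x=3 (Brookfield, w=7) cum 107
  x=15 (Calder, w=45) cum 152  ← median
  x=21 (Ashton, w=120) cum 272
  x=23 (Denby, w=30) cum 302
⇒ x* = 15
y-coordinate, sorted with cumulative weight:
  y=2 (Denby, w=30) cum 30
  y=7 (Calder, w=45) cum 75
  y=9 (Elwood, w=100) cum 175  ← median
  y=10 (Ashton, w=120) cum 295
  y=12 (Brookfield, w=7) cum 302
⇒ y* = 9

(15, 9)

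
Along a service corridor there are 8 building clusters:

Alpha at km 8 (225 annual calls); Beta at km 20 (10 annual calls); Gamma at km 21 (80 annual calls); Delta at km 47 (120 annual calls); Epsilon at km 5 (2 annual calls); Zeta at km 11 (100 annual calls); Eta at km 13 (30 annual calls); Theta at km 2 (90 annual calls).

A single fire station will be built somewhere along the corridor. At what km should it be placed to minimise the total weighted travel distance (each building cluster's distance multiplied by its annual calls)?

For a sum of weighted absolute distances on a line, the optimum is the weighted median (not the mean). Total weight W = 657; half-weight = 328.5.
Sort by position and accumulate weight:
  km 2 (Theta, w=90) → cum 90
  km 5 (Epsilon, w=2) → cum 92
  km 8 (Alpha, w=225) → cum 317
  km 11 (Zeta, w=100) → cum 417  ≥ 328.5 → median here
  km 13 (Eta, w=30) → cum 447
  km 20 (Beta, w=10) → cum 457
  km 21 (Gamma, w=80) → cum 537
  km 47 (Delta, w=120) → cum 657
Optimal location: km 11.

x = 11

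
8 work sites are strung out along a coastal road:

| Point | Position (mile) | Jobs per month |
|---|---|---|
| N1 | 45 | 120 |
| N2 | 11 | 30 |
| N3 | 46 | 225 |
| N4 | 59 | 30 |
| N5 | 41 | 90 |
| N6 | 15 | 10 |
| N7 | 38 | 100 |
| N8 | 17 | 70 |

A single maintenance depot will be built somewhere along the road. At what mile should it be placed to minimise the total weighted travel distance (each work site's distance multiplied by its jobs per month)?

x = 45

For a sum of weighted absolute distances on a line, the optimum is the weighted median (not the mean). Total weight W = 675; half-weight = 337.5.
Sort by position and accumulate weight:
  mile 11 (N2, w=30) → cum 30
  mile 15 (N6, w=10) → cum 40
  mile 17 (N8, w=70) → cum 110
  mile 38 (N7, w=100) → cum 210
  mile 41 (N5, w=90) → cum 300
  mile 45 (N1, w=120) → cum 420  ≥ 337.5 → median here
  mile 46 (N3, w=225) → cum 645
  mile 59 (N4, w=30) → cum 675
Optimal location: mile 45.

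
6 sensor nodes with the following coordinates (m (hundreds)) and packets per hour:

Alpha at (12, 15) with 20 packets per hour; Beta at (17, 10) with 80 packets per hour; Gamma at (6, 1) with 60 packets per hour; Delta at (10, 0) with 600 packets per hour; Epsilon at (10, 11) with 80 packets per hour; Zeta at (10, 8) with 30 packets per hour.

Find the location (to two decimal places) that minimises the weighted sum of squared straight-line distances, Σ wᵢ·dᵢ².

(10.41, 2.62)

The minimiser of Σwᵢ‖p−pᵢ‖² is the weighted centroid p* = (Σwᵢpᵢ)/(Σwᵢ).
Σwᵢ = 870.
Σwᵢxᵢ = 20·12 + 80·17 + 60·6 + 600·10 + 80·10 + 30·10 = 9060.
Σwᵢyᵢ = 20·15 + 80·10 + 60·1 + 600·0 + 80·11 + 30·8 = 2280.
x* = 9060/870 = 10.41, y* = 2280/870 = 2.62.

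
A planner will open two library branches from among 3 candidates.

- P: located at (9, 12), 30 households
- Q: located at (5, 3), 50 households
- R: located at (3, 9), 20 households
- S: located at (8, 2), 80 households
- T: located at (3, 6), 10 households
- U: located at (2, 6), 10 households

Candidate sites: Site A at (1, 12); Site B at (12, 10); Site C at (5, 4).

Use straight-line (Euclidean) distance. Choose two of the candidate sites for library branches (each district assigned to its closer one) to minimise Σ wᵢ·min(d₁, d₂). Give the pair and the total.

{Site B, Site C}, total 618.7

Evaluate every pair (each demand assigned to the nearer of the two):
  {Site B, Site C}: total = 618.7
  {Site A, Site C}: total = 714.9
  {Site A, Site B}: total = 1512.3
Best pair: {Site B, Site C} with total 618.7.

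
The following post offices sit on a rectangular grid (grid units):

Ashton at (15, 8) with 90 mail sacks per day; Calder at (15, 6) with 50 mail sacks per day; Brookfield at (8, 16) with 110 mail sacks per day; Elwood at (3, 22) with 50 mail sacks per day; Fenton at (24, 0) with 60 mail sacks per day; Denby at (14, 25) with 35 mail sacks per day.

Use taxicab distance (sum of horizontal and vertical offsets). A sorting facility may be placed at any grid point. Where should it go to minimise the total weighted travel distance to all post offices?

(15, 8)

Manhattan distance separates: Σwᵢ(|x−xᵢ|+|y−yᵢ|) = Σwᵢ|x−xᵢ| + Σwᵢ|y−yᵢ|, so x and y are optimised independently as 1-D weighted medians.
Total weight W = 395; half = 197.5.
x-coordinate, sorted with cumulative weight:
  x=3 (Elwood, w=50) cum 50
  x=8 (Brookfield, w=110) cum 160
  x=14 (Denby, w=35) cum 195
  x=15 (Ashton, w=90) cum 285  ← median
  x=15 (Calder, w=50) cum 335
  x=24 (Fenton, w=60) cum 395
⇒ x* = 15
y-coordinate, sorted with cumulative weight:
  y=0 (Fenton, w=60) cum 60
  y=6 (Calder, w=50) cum 110
  y=8 (Ashton, w=90) cum 200  ← median
  y=16 (Brookfield, w=110) cum 310
  y=22 (Elwood, w=50) cum 360
  y=25 (Denby, w=35) cum 395
⇒ y* = 8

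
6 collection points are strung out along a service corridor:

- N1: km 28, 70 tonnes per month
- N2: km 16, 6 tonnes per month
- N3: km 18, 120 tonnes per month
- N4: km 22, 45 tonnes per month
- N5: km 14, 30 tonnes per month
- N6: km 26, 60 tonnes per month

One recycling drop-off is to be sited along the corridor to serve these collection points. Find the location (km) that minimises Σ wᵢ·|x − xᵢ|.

x = 22

For a sum of weighted absolute distances on a line, the optimum is the weighted median (not the mean). Total weight W = 331; half-weight = 165.5.
Sort by position and accumulate weight:
  km 14 (N5, w=30) → cum 30
  km 16 (N2, w=6) → cum 36
  km 18 (N3, w=120) → cum 156
  km 22 (N4, w=45) → cum 201  ≥ 165.5 → median here
  km 26 (N6, w=60) → cum 261
  km 28 (N1, w=70) → cum 331
Optimal location: km 22.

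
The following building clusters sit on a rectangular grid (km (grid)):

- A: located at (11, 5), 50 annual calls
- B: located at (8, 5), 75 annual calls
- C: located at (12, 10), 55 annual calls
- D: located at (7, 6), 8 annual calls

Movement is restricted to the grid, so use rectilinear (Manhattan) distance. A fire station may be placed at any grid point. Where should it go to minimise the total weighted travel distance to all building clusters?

(11, 5)

Manhattan distance separates: Σwᵢ(|x−xᵢ|+|y−yᵢ|) = Σwᵢ|x−xᵢ| + Σwᵢ|y−yᵢ|, so x and y are optimised independently as 1-D weighted medians.
Total weight W = 188; half = 94.
x-coordinate, sorted with cumulative weight:
  x=7 (D, w=8) cum 8
  x=8 (B, w=75) cum 83
  x=11 (A, w=50) cum 133  ← median
  x=12 (C, w=55) cum 188
⇒ x* = 11
y-coordinate, sorted with cumulative weight:
  y=5 (A, w=50) cum 50
  y=5 (B, w=75) cum 125  ← median
  y=6 (D, w=8) cum 133
  y=10 (C, w=55) cum 188
⇒ y* = 5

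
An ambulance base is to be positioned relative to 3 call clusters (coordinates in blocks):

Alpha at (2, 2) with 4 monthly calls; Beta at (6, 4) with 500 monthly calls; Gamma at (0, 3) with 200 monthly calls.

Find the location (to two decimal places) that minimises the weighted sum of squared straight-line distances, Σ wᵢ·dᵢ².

(4.27, 3.70)

The minimiser of Σwᵢ‖p−pᵢ‖² is the weighted centroid p* = (Σwᵢpᵢ)/(Σwᵢ).
Σwᵢ = 704.
Σwᵢxᵢ = 4·2 + 500·6 + 200·0 = 3008.
Σwᵢyᵢ = 4·2 + 500·4 + 200·3 = 2608.
x* = 3008/704 = 4.27, y* = 2608/704 = 3.70.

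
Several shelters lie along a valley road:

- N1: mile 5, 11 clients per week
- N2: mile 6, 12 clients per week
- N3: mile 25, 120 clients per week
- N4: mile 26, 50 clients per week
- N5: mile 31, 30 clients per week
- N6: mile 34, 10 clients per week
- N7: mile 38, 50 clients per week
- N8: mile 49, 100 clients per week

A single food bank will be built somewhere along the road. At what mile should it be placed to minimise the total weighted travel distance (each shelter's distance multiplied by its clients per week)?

For a sum of weighted absolute distances on a line, the optimum is the weighted median (not the mean). Total weight W = 383; half-weight = 191.5.
Sort by position and accumulate weight:
  mile 5 (N1, w=11) → cum 11
  mile 6 (N2, w=12) → cum 23
  mile 25 (N3, w=120) → cum 143
  mile 26 (N4, w=50) → cum 193  ≥ 191.5 → median here
  mile 31 (N5, w=30) → cum 223
  mile 34 (N6, w=10) → cum 233
  mile 38 (N7, w=50) → cum 283
  mile 49 (N8, w=100) → cum 383
Optimal location: mile 26.

x = 26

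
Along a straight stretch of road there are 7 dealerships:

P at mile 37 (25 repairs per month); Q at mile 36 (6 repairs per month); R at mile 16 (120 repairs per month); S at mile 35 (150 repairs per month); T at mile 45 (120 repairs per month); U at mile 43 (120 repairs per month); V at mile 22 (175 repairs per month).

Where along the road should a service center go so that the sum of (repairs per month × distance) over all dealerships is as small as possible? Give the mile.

For a sum of weighted absolute distances on a line, the optimum is the weighted median (not the mean). Total weight W = 716; half-weight = 358.
Sort by position and accumulate weight:
  mile 16 (R, w=120) → cum 120
  mile 22 (V, w=175) → cum 295
  mile 35 (S, w=150) → cum 445  ≥ 358 → median here
  mile 36 (Q, w=6) → cum 451
  mile 37 (P, w=25) → cum 476
  mile 43 (U, w=120) → cum 596
  mile 45 (T, w=120) → cum 716
Optimal location: mile 35.

x = 35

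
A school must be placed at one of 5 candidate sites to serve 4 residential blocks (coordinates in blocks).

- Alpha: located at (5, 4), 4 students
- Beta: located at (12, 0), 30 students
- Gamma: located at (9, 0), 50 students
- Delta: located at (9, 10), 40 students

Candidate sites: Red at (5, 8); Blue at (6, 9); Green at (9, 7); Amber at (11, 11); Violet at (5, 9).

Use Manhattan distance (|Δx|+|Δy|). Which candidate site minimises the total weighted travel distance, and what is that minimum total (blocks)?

Total weighted distance at each candidate:
  Red (5, 8): total = 1306
  Blue (6, 9): total = 1234
  Green (9, 7): total = 798
  Amber (11, 11): total = 1182
  Violet (5, 9): total = 1350
Minimum is at Green with total 798 blocks.

Green, total 798 blocks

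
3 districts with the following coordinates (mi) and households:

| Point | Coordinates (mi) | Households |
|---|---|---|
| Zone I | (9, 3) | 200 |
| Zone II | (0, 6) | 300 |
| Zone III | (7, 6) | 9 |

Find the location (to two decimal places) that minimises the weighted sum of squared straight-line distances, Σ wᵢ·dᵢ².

The minimiser of Σwᵢ‖p−pᵢ‖² is the weighted centroid p* = (Σwᵢpᵢ)/(Σwᵢ).
Σwᵢ = 509.
Σwᵢxᵢ = 200·9 + 300·0 + 9·7 = 1863.
Σwᵢyᵢ = 200·3 + 300·6 + 9·6 = 2454.
x* = 1863/509 = 3.66, y* = 2454/509 = 4.82.

(3.66, 4.82)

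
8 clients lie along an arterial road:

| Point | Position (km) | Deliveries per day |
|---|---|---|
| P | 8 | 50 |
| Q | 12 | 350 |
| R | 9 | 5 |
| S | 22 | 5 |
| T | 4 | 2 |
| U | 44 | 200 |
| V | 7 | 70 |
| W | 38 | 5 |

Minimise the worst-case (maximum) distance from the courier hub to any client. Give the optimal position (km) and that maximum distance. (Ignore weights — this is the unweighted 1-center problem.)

location 24, max distance 20

The 1-center on a line is the midpoint of the two extreme points: leftmost at 4, rightmost at 44.
Optimal location = (4 + 44)/2 = 24; maximum distance = (44 − 4)/2 = 20.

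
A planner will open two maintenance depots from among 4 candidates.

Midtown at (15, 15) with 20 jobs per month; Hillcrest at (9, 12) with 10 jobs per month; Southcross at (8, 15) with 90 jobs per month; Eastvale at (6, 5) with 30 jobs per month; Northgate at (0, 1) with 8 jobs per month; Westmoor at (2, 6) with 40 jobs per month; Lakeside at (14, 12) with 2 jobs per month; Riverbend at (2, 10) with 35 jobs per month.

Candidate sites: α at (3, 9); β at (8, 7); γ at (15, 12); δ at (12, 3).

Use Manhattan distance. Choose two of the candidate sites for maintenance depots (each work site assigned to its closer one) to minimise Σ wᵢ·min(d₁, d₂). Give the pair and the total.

{α, β}, total 1540

Evaluate every pair (each demand assigned to the nearer of the two):
  {α, β}: total = 1540
  {α, γ}: total = 1550
  {β, γ}: total = 1669
  {β, δ}: total = 1929
  {α, δ}: total = 1930
  {γ, δ}: total = 2419
Best pair: {α, β} with total 1540.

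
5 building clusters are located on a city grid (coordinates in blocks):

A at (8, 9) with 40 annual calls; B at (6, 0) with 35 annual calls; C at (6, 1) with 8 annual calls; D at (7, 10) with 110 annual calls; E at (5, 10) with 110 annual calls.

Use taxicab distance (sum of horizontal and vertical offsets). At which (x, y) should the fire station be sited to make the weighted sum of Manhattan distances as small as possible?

(6, 10)

Manhattan distance separates: Σwᵢ(|x−xᵢ|+|y−yᵢ|) = Σwᵢ|x−xᵢ| + Σwᵢ|y−yᵢ|, so x and y are optimised independently as 1-D weighted medians.
Total weight W = 303; half = 151.5.
x-coordinate, sorted with cumulative weight:
  x=5 (E, w=110) cum 110
  x=6 (B, w=35) cum 145
  x=6 (C, w=8) cum 153  ← median
  x=7 (D, w=110) cum 263
  x=8 (A, w=40) cum 303
⇒ x* = 6
y-coordinate, sorted with cumulative weight:
  y=0 (B, w=35) cum 35
  y=1 (C, w=8) cum 43
  y=9 (A, w=40) cum 83
  y=10 (D, w=110) cum 193  ← median
  y=10 (E, w=110) cum 303
⇒ y* = 10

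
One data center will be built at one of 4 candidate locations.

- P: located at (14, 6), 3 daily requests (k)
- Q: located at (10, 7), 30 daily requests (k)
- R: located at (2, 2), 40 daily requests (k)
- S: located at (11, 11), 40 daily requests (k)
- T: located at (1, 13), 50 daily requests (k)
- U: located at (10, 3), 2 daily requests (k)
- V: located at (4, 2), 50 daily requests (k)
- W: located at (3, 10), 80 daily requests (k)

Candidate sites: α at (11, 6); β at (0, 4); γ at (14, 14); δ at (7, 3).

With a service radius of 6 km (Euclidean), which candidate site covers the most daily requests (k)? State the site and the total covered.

Coverage radius r = 6 km; a point is covered iff (Δx)²+(Δy)² ≤ 6² = 36.
  α (11, 6): covers {P, Q, S, U} → 75
  β (0, 4): covers {R, V} → 90
  γ (14, 14): covers {S} → 40
  δ (7, 3): covers {Q, R, U, V} → 122
Maximum coverage at δ: 122 daily requests (k).

δ, covering 122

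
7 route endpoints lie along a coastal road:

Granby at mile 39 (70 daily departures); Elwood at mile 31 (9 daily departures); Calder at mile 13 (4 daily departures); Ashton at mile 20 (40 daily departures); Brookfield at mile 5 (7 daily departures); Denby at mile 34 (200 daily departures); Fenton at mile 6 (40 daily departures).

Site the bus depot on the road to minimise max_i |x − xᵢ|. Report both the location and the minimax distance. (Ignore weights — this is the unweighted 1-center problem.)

location 22, max distance 17

The 1-center on a line is the midpoint of the two extreme points: leftmost at 5, rightmost at 39.
Optimal location = (5 + 39)/2 = 22; maximum distance = (39 − 5)/2 = 17.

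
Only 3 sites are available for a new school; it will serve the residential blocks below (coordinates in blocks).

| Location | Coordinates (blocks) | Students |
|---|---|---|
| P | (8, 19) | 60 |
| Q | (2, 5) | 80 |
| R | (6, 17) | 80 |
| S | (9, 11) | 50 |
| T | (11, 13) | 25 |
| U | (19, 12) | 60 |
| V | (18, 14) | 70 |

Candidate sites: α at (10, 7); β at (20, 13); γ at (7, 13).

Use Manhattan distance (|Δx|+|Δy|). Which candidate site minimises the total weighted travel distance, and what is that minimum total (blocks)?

γ, total 3780 blocks

Total weighted distance at each candidate:
  α (10, 7): total = 5075
  β (20, 13): total = 5805
  γ (7, 13): total = 3780
Minimum is at γ with total 3780 blocks.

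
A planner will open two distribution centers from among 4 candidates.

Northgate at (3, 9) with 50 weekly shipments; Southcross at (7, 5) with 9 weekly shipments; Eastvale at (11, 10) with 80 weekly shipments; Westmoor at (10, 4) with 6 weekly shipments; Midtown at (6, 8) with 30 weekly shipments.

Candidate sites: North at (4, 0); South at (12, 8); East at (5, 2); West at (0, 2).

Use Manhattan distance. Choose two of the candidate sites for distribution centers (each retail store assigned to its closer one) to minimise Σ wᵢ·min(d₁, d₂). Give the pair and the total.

{South, East}, total 951

Evaluate every pair (each demand assigned to the nearer of the two):
  {South, East}: total = 951
  {North, South}: total = 1028
  {South, West}: total = 1028
  {North, East}: total = 1867
  {East, West}: total = 1867
  {North, West}: total = 2292
Best pair: {South, East} with total 951.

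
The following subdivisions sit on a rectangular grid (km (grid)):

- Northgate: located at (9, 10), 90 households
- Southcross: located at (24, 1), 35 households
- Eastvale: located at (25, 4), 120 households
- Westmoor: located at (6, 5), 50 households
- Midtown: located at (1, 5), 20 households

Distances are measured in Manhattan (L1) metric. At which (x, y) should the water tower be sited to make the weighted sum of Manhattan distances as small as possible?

Manhattan distance separates: Σwᵢ(|x−xᵢ|+|y−yᵢ|) = Σwᵢ|x−xᵢ| + Σwᵢ|y−yᵢ|, so x and y are optimised independently as 1-D weighted medians.
Total weight W = 315; half = 157.5.
x-coordinate, sorted with cumulative weight:
  x=1 (Midtown, w=20) cum 20
  x=6 (Westmoor, w=50) cum 70
  x=9 (Northgate, w=90) cum 160  ← median
  x=24 (Southcross, w=35) cum 195
  x=25 (Eastvale, w=120) cum 315
⇒ x* = 9
y-coordinate, sorted with cumulative weight:
  y=1 (Southcross, w=35) cum 35
  y=4 (Eastvale, w=120) cum 155
  y=5 (Westmoor, w=50) cum 205  ← median
  y=5 (Midtown, w=20) cum 225
  y=10 (Northgate, w=90) cum 315
⇒ y* = 5

(9, 5)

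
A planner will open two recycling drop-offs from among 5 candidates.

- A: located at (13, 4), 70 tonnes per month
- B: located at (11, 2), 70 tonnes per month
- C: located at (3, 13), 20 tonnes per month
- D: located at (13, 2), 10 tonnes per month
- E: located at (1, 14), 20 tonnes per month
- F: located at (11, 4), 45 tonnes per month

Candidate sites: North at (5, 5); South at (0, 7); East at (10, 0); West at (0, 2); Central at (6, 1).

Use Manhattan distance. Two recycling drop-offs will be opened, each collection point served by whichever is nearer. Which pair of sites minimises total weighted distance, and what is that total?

{South, East}, total 1315

Evaluate every pair (each demand assigned to the nearer of the two):
  {South, East}: total = 1315
  {North, East}: total = 1435
  {East, West}: total = 1515
  {East, Central}: total = 1635
  {South, Central}: total = 1900
  {North, Central}: total = 1905
  {North, South}: total = 2025
  {West, Central}: total = 2100
  {North, West}: total = 2145
  {South, West}: total = 2875
Best pair: {South, East} with total 1315.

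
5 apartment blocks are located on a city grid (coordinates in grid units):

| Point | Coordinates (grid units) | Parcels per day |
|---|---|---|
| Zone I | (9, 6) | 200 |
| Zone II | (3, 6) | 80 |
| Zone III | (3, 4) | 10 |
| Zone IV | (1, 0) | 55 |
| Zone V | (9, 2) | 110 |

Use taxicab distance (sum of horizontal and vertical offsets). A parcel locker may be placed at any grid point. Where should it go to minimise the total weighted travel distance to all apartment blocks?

Manhattan distance separates: Σwᵢ(|x−xᵢ|+|y−yᵢ|) = Σwᵢ|x−xᵢ| + Σwᵢ|y−yᵢ|, so x and y are optimised independently as 1-D weighted medians.
Total weight W = 455; half = 227.5.
x-coordinate, sorted with cumulative weight:
  x=1 (Zone IV, w=55) cum 55
  x=3 (Zone II, w=80) cum 135
  x=3 (Zone III, w=10) cum 145
  x=9 (Zone I, w=200) cum 345  ← median
  x=9 (Zone V, w=110) cum 455
⇒ x* = 9
y-coordinate, sorted with cumulative weight:
  y=0 (Zone IV, w=55) cum 55
  y=2 (Zone V, w=110) cum 165
  y=4 (Zone III, w=10) cum 175
  y=6 (Zone I, w=200) cum 375  ← median
  y=6 (Zone II, w=80) cum 455
⇒ y* = 6

(9, 6)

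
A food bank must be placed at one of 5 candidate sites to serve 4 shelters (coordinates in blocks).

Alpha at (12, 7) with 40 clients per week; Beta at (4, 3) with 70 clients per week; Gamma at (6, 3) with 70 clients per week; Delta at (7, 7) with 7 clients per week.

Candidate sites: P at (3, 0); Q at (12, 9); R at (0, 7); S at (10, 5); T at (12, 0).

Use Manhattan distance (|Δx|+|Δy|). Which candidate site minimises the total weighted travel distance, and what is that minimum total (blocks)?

S, total 1175 blocks

Total weighted distance at each candidate:
  P (3, 0): total = 1417
  Q (12, 9): total = 1949
  R (0, 7): total = 1789
  S (10, 5): total = 1175
  T (12, 0): total = 1764
Minimum is at S with total 1175 blocks.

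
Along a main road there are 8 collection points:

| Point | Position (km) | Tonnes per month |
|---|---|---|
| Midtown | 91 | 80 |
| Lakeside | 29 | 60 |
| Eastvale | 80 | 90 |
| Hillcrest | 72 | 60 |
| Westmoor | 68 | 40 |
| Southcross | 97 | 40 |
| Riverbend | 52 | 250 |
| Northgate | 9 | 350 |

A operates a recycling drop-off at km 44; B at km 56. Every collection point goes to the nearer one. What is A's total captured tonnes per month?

The indifferent point is the midpoint (44+56)/2 = 50; collection points left of it (closer to A at 44) go to A, those right go to B.
  Northgate at 9 (w=350) → A
  Lakeside at 29 (w=60) → A
  Riverbend at 52 (w=250) → B
  Westmoor at 68 (w=40) → B
  Hillcrest at 72 (w=60) → B
  Eastvale at 80 (w=90) → B
  Midtown at 91 (w=80) → B
  Southcross at 97 (w=40) → B
A captures 410; B captures 560.

410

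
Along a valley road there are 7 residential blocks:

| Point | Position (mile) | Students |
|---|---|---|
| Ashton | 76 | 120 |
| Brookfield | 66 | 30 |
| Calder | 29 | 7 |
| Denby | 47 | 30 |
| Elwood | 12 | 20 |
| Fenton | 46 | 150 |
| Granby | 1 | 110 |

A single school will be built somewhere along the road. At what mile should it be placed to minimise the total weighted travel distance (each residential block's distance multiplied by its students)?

x = 46

For a sum of weighted absolute distances on a line, the optimum is the weighted median (not the mean). Total weight W = 467; half-weight = 233.5.
Sort by position and accumulate weight:
  mile 1 (Granby, w=110) → cum 110
  mile 12 (Elwood, w=20) → cum 130
  mile 29 (Calder, w=7) → cum 137
  mile 46 (Fenton, w=150) → cum 287  ≥ 233.5 → median here
  mile 47 (Denby, w=30) → cum 317
  mile 66 (Brookfield, w=30) → cum 347
  mile 76 (Ashton, w=120) → cum 467
Optimal location: mile 46.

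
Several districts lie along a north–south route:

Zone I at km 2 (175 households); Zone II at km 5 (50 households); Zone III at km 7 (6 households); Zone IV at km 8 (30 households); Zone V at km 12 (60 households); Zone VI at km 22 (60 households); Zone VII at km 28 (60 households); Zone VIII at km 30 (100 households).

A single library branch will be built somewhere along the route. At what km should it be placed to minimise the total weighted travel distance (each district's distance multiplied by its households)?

x = 12

For a sum of weighted absolute distances on a line, the optimum is the weighted median (not the mean). Total weight W = 541; half-weight = 270.5.
Sort by position and accumulate weight:
  km 2 (Zone I, w=175) → cum 175
  km 5 (Zone II, w=50) → cum 225
  km 7 (Zone III, w=6) → cum 231
  km 8 (Zone IV, w=30) → cum 261
  km 12 (Zone V, w=60) → cum 321  ≥ 270.5 → median here
  km 22 (Zone VI, w=60) → cum 381
  km 28 (Zone VII, w=60) → cum 441
  km 30 (Zone VIII, w=100) → cum 541
Optimal location: km 12.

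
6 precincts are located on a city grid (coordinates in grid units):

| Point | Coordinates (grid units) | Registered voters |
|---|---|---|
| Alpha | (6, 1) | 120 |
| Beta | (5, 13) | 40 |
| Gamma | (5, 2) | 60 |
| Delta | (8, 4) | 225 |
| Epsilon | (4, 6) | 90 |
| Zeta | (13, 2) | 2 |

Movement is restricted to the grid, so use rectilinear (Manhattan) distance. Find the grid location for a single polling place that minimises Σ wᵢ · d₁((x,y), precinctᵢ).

(6, 4)

Manhattan distance separates: Σwᵢ(|x−xᵢ|+|y−yᵢ|) = Σwᵢ|x−xᵢ| + Σwᵢ|y−yᵢ|, so x and y are optimised independently as 1-D weighted medians.
Total weight W = 537; half = 268.5.
x-coordinate, sorted with cumulative weight:
  x=4 (Epsilon, w=90) cum 90
  x=5 (Beta, w=40) cum 130
  x=5 (Gamma, w=60) cum 190
  x=6 (Alpha, w=120) cum 310  ← median
  x=8 (Delta, w=225) cum 535
  x=13 (Zeta, w=2) cum 537
⇒ x* = 6
y-coordinate, sorted with cumulative weight:
  y=1 (Alpha, w=120) cum 120
  y=2 (Gamma, w=60) cum 180
  y=2 (Zeta, w=2) cum 182
  y=4 (Delta, w=225) cum 407  ← median
  y=6 (Epsilon, w=90) cum 497
  y=13 (Beta, w=40) cum 537
⇒ y* = 4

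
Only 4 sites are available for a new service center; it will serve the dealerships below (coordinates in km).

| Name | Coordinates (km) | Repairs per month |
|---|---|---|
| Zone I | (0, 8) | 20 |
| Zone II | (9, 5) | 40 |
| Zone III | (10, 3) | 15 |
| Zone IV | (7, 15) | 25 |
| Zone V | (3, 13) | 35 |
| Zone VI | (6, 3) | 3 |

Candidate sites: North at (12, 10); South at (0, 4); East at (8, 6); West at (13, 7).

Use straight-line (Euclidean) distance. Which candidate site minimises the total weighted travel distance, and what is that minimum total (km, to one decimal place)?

Total weighted distance at each candidate:
  North (12, 10): total = 1122.2
  South (0, 4): total = 1269.2
  East (8, 6): total = 813.9
  West (13, 7): total = 1197.0
Minimum is at East with total 813.9 km.

East, total 813.9 km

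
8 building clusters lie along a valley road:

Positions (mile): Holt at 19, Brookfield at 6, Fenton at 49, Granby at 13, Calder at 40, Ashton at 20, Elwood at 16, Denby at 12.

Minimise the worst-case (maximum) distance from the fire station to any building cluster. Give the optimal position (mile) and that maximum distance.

The 1-center on a line is the midpoint of the two extreme points: leftmost at 6, rightmost at 49.
Optimal location = (6 + 49)/2 = 27.5; maximum distance = (49 − 6)/2 = 21.5.

location 27.5, max distance 21.5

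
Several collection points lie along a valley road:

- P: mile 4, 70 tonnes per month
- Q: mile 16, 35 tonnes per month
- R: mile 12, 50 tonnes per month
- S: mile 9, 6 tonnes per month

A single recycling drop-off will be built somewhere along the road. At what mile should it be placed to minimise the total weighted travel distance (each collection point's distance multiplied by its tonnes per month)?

For a sum of weighted absolute distances on a line, the optimum is the weighted median (not the mean). Total weight W = 161; half-weight = 80.5.
Sort by position and accumulate weight:
  mile 4 (P, w=70) → cum 70
  mile 9 (S, w=6) → cum 76
  mile 12 (R, w=50) → cum 126  ≥ 80.5 → median here
  mile 16 (Q, w=35) → cum 161
Optimal location: mile 12.

x = 12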